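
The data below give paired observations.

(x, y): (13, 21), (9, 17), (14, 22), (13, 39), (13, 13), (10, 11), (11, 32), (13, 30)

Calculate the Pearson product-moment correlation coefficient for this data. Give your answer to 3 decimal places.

0.346

n = 8, Σx = 96, Σy = 185, Σx² = 1174, Σy² = 4949, Σxy = 2262
nΣxy − ΣxΣy = 18096 − 17760 = 336
nΣx² − (Σx)² = 9392 − 9216 = 176; nΣy² − (Σy)² = 39592 − 34225 = 5367
r = 336 / √(176 × 5367) = 336 / 971.9012 ≈ 0.346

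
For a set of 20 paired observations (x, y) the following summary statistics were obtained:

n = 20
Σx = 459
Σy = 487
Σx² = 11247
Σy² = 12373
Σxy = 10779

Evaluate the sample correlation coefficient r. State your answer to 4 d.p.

-0.6565

r = (nΣxy − ΣxΣy) / √[(nΣx² − (Σx)²)(nΣy² − (Σy)²)]
Numerator: 20×10779 − 459×487 = -7953
Denominator: √[(224940 − 210681)(247460 − 237169)] = √[14259 × 10291] = 12113.6026
r = -7953 / 12113.6026 ≈ -0.6565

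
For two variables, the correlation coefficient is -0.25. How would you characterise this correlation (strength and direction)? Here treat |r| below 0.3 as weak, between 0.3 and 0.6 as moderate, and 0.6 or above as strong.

weak negative

r = -0.25 < 0 so the relationship is negative.
|r| = 0.25, which falls in the weak range.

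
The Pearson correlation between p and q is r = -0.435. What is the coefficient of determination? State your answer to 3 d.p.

r² = (-0.435)² = 0.189

0.189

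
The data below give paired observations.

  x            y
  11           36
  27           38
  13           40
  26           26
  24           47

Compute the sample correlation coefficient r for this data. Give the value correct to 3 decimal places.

-0.136

n = 5, Σx = 101, Σy = 187, Σx² = 2271, Σy² = 7225, Σxy = 3746
nΣxy − ΣxΣy = 18730 − 18887 = -157
nΣx² − (Σx)² = 11355 − 10201 = 1154; nΣy² − (Σy)² = 36125 − 34969 = 1156
r = -157 / √(1154 × 1156) = -157 / 1154.9996 ≈ -0.136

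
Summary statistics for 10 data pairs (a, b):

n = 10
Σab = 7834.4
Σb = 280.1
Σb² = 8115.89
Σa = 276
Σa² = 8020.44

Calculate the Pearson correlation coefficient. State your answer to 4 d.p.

0.3141

r = (nΣab − ΣaΣb) / √[(nΣa² − (Σa)²)(nΣb² − (Σb)²)]
Numerator: 10×7834.4 − 276×280.1 = 1036.4
Denominator: √[(80204.4 − 76176)(81158.9 − 78456.01)] = √[4028.4 × 2702.89] = 3299.7458
r = 1036.4 / 3299.7458 ≈ 0.3141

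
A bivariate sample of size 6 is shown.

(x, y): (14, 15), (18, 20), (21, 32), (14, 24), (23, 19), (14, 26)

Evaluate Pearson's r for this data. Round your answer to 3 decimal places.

0.182

n = 6, Σx = 104, Σy = 136, Σx² = 1882, Σy² = 3262, Σxy = 2379
nΣxy − ΣxΣy = 14274 − 14144 = 130
nΣx² − (Σx)² = 11292 − 10816 = 476; nΣy² − (Σy)² = 19572 − 18496 = 1076
r = 130 / √(476 × 1076) = 130 / 715.6647 ≈ 0.182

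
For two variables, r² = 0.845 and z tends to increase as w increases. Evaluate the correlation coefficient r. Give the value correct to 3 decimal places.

0.919

|r| = √0.845 = 0.919
The association is positive, so r = 0.919.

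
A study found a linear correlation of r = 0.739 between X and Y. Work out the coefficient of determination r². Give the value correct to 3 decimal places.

r² = (0.739)² = 0.546

0.546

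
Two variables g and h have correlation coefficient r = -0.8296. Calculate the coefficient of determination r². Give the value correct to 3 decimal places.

0.688

r² = (-0.8296)² = 0.688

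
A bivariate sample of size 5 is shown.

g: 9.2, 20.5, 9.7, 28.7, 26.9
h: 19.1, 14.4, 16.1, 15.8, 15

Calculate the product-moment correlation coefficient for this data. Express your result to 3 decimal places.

-0.649

n = 5, Σg = 95, Σh = 80.4, Σg² = 2146.28, Σh² = 1306.02, Σgh = 1484.05
nΣgh − ΣgΣh = 7420.25 − 7638 = -217.75
nΣg² − (Σg)² = 10731.4 − 9025 = 1706.4; nΣh² − (Σh)² = 6530.1 − 6464.16 = 65.94
r = -217.75 / √(1706.4 × 65.94) = -217.75 / 335.4400 ≈ -0.649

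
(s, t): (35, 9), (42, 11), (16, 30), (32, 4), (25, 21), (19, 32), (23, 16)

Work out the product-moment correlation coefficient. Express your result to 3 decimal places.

n = 7, Σs = 192, Σt = 123, Σs² = 5784, Σt² = 2839, Σst = 2886
nΣst − ΣsΣt = 20202 − 23616 = -3414
nΣs² − (Σs)² = 40488 − 36864 = 3624; nΣt² − (Σt)² = 19873 − 15129 = 4744
r = -3414 / √(3624 × 4744) = -3414 / 4146.3545 ≈ -0.823

-0.823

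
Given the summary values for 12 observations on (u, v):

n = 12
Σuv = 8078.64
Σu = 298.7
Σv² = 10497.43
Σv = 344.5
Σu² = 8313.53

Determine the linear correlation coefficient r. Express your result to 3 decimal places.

r = (nΣuv − ΣuΣv) / √[(nΣu² − (Σu)²)(nΣv² − (Σv)²)]
Numerator: 12×8078.64 − 298.7×344.5 = -5958.47
Denominator: √[(99762.36 − 89221.69)(125969.16 − 118680.25)] = √[10540.67 × 7288.91] = 8765.2721
r = -5958.47 / 8765.2721 ≈ -0.680

-0.680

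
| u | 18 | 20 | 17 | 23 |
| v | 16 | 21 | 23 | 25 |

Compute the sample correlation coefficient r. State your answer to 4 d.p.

0.5382

n = 4, Σu = 78, Σv = 85, Σu² = 1542, Σv² = 1851, Σuv = 1674
nΣuv − ΣuΣv = 6696 − 6630 = 66
nΣu² − (Σu)² = 6168 − 6084 = 84; nΣv² − (Σv)² = 7404 − 7225 = 179
r = 66 / √(84 × 179) = 66 / 122.6214 ≈ 0.5382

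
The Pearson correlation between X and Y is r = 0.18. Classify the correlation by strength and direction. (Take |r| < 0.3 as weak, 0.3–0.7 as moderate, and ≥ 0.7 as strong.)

weak positive

r = 0.18 > 0 so the relationship is positive.
|r| = 0.18, which falls in the weak range.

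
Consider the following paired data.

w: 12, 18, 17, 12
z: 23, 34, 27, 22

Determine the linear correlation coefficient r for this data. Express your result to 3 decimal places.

0.908

n = 4, Σw = 59, Σz = 106, Σw² = 901, Σz² = 2898, Σwz = 1611
nΣwz − ΣwΣz = 6444 − 6254 = 190
nΣw² − (Σw)² = 3604 − 3481 = 123; nΣz² − (Σz)² = 11592 − 11236 = 356
r = 190 / √(123 × 356) = 190 / 209.2558 ≈ 0.908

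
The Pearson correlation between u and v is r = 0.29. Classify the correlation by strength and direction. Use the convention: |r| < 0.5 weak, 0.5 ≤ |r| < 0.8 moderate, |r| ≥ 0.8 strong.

r = 0.29 > 0 so the relationship is positive.
|r| = 0.29, which falls in the weak range.

weak positive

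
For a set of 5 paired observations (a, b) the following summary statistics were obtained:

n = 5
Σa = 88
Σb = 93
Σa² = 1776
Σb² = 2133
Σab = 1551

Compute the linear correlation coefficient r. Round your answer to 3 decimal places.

r = (nΣab − ΣaΣb) / √[(nΣa² − (Σa)²)(nΣb² − (Σb)²)]
Numerator: 5×1551 − 88×93 = -429
Denominator: √[(8880 − 7744)(10665 − 8649)] = √[1136 × 2016] = 1513.3327
r = -429 / 1513.3327 ≈ -0.283

-0.283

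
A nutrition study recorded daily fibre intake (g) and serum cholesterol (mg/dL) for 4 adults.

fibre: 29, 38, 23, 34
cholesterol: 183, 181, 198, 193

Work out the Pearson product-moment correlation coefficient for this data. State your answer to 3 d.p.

n = 4, Σx = 124, Σy = 755, Σx² = 3970, Σy² = 142703, Σxy = 23301
nΣxy − ΣxΣy = 93204 − 93620 = -416
nΣx² − (Σx)² = 15880 − 15376 = 504; nΣy² − (Σy)² = 570812 − 570025 = 787
r = -416 / √(504 × 787) = -416 / 629.8000 ≈ -0.661

-0.661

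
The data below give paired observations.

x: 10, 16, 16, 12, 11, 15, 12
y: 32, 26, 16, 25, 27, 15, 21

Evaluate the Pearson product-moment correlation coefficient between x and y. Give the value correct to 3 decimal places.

n = 7, Σx = 92, Σy = 162, Σx² = 1246, Σy² = 3976, Σxy = 2066
nΣxy − ΣxΣy = 14462 − 14904 = -442
nΣx² − (Σx)² = 8722 − 8464 = 258; nΣy² − (Σy)² = 27832 − 26244 = 1588
r = -442 / √(258 × 1588) = -442 / 640.0812 ≈ -0.691

-0.691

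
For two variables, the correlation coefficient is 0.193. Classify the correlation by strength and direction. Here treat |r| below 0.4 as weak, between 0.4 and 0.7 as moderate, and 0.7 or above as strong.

r = 0.193 > 0 so the relationship is positive.
|r| = 0.193, which falls in the weak range.

weak positive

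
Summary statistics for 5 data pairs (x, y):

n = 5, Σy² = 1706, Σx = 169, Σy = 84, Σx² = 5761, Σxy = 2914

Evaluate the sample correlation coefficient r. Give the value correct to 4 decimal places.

0.6236

r = (nΣxy − ΣxΣy) / √[(nΣx² − (Σx)²)(nΣy² − (Σy)²)]
Numerator: 5×2914 − 169×84 = 374
Denominator: √[(28805 − 28561)(8530 − 7056)] = √[244 × 1474] = 599.7133
r = 374 / 599.7133 ≈ 0.6236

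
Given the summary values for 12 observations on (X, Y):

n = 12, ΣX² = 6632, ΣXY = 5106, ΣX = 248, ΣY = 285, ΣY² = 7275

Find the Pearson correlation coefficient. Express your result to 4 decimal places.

r = (nΣXY − ΣXΣY) / √[(nΣX² − (ΣX)²)(nΣY² − (ΣY)²)]
Numerator: 12×5106 − 248×285 = -9408
Denominator: √[(79584 − 61504)(87300 − 81225)] = √[18080 × 6075] = 10480.2672
r = -9408 / 10480.2672 ≈ -0.8977

-0.8977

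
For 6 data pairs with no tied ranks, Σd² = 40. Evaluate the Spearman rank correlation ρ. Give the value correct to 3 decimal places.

ρ = 1 − 6Σd² / [n(n²−1)] = 1 − 6×40 / (6×35)
  = 1 − 240/210 = 1 − 1.1429 ≈ -0.143

-0.143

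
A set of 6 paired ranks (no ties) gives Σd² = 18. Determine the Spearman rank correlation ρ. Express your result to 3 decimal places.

0.486

ρ = 1 − 6Σd² / [n(n²−1)] = 1 − 6×18 / (6×35)
  = 1 − 108/210 = 1 − 0.5143 ≈ 0.486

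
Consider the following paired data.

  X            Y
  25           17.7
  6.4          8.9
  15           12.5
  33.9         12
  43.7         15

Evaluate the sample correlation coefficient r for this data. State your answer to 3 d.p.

n = 5, ΣX = 124, ΣY = 66.1, ΣX² = 3949.86, ΣY² = 917.75, ΣXY = 1749.26
nΣXY − ΣXΣY = 8746.3 − 8196.4 = 549.9
nΣX² − (ΣX)² = 19749.3 − 15376 = 4373.3; nΣY² − (ΣY)² = 4588.75 − 4369.21 = 219.54
r = 549.9 / √(4373.3 × 219.54) = 549.9 / 979.8542 ≈ 0.561

0.561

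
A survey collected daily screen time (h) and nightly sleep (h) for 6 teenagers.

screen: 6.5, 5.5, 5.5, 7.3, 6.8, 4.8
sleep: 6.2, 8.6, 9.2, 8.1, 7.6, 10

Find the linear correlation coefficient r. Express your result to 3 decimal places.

n = 6, Σx = 36.4, Σy = 49.7, Σx² = 225.32, Σy² = 420.41, Σxy = 297.01
nΣxy − ΣxΣy = 1782.06 − 1809.08 = -27.02
nΣx² − (Σx)² = 1351.92 − 1324.96 = 26.96; nΣy² − (Σy)² = 2522.46 − 2470.09 = 52.37
r = -27.02 / √(26.96 × 52.37) = -27.02 / 37.5752 ≈ -0.719

-0.719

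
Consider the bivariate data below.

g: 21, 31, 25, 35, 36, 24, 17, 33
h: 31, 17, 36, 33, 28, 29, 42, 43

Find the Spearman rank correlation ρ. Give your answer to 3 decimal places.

Rank g: 2, 5, 4, 7, 8, 3, 1, 6
Rank h: 4, 1, 6, 5, 2, 3, 7, 8
d = rank(g) − rank(h): -2, 4, -2, 2, 6, 0, -6, -2; Σd² = 104
ρ = 1 − 6Σd² / [n(n²−1)] = 1 − 6×104 / (8×63) = 1 − 624/504 ≈ -0.238

-0.238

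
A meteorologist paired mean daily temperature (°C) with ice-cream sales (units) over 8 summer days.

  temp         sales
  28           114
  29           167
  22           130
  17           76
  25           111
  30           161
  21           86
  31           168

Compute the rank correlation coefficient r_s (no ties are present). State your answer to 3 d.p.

0.905

Rank temp: 5, 6, 3, 1, 4, 7, 2, 8
Rank sales: 4, 7, 5, 1, 3, 6, 2, 8
d = rank(temp) − rank(sales): 1, -1, -2, 0, 1, 1, 0, 0; Σd² = 8
ρ = 1 − 6Σd² / [n(n²−1)] = 1 − 6×8 / (8×63) = 1 − 48/504 ≈ 0.905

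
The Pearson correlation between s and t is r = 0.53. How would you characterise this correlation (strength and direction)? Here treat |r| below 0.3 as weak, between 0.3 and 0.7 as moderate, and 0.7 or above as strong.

r = 0.53 > 0 so the relationship is positive.
|r| = 0.53, which falls in the moderate range.

moderate positive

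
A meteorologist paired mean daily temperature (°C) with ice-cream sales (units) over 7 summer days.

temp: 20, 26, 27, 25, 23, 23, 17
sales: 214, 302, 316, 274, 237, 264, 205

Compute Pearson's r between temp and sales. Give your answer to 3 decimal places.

0.948

n = 7, Σx = 161, Σy = 1812, Σx² = 3777, Σy² = 479822, Σxy = 42522
nΣxy − ΣxΣy = 297654 − 291732 = 5922
nΣx² − (Σx)² = 26439 − 25921 = 518; nΣy² − (Σy)² = 3358754 − 3283344 = 75410
r = 5922 / √(518 × 75410) = 5922 / 6249.9904 ≈ 0.948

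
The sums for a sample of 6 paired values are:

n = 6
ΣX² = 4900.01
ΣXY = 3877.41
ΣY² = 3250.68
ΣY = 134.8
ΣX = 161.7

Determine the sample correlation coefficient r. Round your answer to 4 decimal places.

0.7046

r = (nΣXY − ΣXΣY) / √[(nΣX² − (ΣX)²)(nΣY² − (ΣY)²)]
Numerator: 6×3877.41 − 161.7×134.8 = 1467.3
Denominator: √[(29400.06 − 26146.89)(19504.08 − 18171.04)] = √[3253.17 × 1333.04] = 2082.4519
r = 1467.3 / 2082.4519 ≈ 0.7046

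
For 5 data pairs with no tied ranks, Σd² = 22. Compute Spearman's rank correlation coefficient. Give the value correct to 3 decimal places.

ρ = 1 − 6Σd² / [n(n²−1)] = 1 − 6×22 / (5×24)
  = 1 − 132/120 = 1 − 1.1000 ≈ -0.100

-0.100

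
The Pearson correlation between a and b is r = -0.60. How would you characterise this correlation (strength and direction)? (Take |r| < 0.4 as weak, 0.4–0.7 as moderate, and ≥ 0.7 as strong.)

moderate negative

r = -0.60 < 0 so the relationship is negative.
|r| = 0.60, which falls in the moderate range.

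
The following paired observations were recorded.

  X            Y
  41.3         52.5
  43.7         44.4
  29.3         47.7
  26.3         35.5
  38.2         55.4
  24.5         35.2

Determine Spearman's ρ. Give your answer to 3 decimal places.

0.600

Rank X: 5, 6, 3, 2, 4, 1
Rank Y: 5, 3, 4, 2, 6, 1
d = rank(X) − rank(Y): 0, 3, -1, 0, -2, 0; Σd² = 14
ρ = 1 − 6Σd² / [n(n²−1)] = 1 − 6×14 / (6×35) = 1 − 84/210 ≈ 0.600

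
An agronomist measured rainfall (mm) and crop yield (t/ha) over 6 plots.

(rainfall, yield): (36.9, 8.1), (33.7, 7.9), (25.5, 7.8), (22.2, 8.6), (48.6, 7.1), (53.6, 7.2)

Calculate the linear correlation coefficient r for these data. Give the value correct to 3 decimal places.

-0.865

n = 6, Σx = 220.5, Σy = 46.7, Σx² = 8875.31, Σy² = 365.07, Σxy = 1685.92
nΣxy − ΣxΣy = 10115.52 − 10297.35 = -181.83
nΣx² − (Σx)² = 53251.86 − 48620.25 = 4631.61; nΣy² − (Σy)² = 2190.42 − 2180.89 = 9.53
r = -181.83 / √(4631.61 × 9.53) = -181.83 / 210.0934 ≈ -0.865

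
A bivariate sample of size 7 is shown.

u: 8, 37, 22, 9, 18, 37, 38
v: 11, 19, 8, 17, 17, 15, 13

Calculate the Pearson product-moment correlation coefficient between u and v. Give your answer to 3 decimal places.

n = 7, Σu = 169, Σv = 100, Σu² = 5135, Σv² = 1518, Σuv = 2475
nΣuv − ΣuΣv = 17325 − 16900 = 425
nΣu² − (Σu)² = 35945 − 28561 = 7384; nΣv² − (Σv)² = 10626 − 10000 = 626
r = 425 / √(7384 × 626) = 425 / 2149.9730 ≈ 0.198

0.198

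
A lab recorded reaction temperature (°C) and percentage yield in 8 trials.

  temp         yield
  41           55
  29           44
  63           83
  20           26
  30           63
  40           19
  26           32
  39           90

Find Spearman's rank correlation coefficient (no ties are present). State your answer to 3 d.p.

0.452

Rank temp: 7, 3, 8, 1, 4, 6, 2, 5
Rank yield: 5, 4, 7, 2, 6, 1, 3, 8
d = rank(temp) − rank(yield): 2, -1, 1, -1, -2, 5, -1, -3; Σd² = 46
ρ = 1 − 6Σd² / [n(n²−1)] = 1 − 6×46 / (8×63) = 1 − 276/504 ≈ 0.452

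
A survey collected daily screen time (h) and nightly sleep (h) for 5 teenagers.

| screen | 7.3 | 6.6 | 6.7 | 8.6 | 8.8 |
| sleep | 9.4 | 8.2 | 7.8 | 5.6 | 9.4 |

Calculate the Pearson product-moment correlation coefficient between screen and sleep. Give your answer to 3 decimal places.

n = 5, Σx = 38, Σy = 40.4, Σx² = 293.14, Σy² = 336.16, Σxy = 305.88
nΣxy − ΣxΣy = 1529.4 − 1535.2 = -5.8
nΣx² − (Σx)² = 1465.7 − 1444 = 21.7; nΣy² − (Σy)² = 1680.8 − 1632.16 = 48.64
r = -5.8 / √(21.7 × 48.64) = -5.8 / 32.4883 ≈ -0.179

-0.179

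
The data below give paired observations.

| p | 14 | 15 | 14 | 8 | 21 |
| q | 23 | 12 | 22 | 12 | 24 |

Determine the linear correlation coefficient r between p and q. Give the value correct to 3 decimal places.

0.632

n = 5, Σp = 72, Σq = 93, Σp² = 1122, Σq² = 1877, Σpq = 1410
nΣpq − ΣpΣq = 7050 − 6696 = 354
nΣp² − (Σp)² = 5610 − 5184 = 426; nΣq² − (Σq)² = 9385 − 8649 = 736
r = 354 / √(426 × 736) = 354 / 559.9429 ≈ 0.632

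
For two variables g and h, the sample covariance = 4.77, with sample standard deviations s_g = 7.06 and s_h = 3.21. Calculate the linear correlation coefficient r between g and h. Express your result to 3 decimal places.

r = Cov(g,h) / (s_g · s_h) = 4.77 / (7.06 × 3.21)
  = 4.77 / 22.6626 ≈ 0.210

0.210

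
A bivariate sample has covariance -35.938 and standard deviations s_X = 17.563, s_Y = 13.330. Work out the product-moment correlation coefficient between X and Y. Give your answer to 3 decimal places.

r = Cov(X,Y) / (s_X · s_Y) = -35.938 / (17.563 × 13.330)
  = -35.938 / 234.1148 ≈ -0.154

-0.154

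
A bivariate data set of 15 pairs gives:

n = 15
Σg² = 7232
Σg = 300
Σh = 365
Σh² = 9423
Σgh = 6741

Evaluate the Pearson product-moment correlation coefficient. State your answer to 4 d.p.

-0.6845

r = (nΣgh − ΣgΣh) / √[(nΣg² − (Σg)²)(nΣh² − (Σh)²)]
Numerator: 15×6741 − 300×365 = -8385
Denominator: √[(108480 − 90000)(141345 − 133225)] = √[18480 × 8120] = 12249.8000
r = -8385 / 12249.8000 ≈ -0.6845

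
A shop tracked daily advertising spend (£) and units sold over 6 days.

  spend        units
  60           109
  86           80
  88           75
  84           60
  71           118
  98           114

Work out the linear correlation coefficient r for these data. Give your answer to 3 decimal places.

n = 6, Σx = 487, Σy = 556, Σx² = 40441, Σy² = 54426, Σxy = 44610
nΣxy − ΣxΣy = 267660 − 270772 = -3112
nΣx² − (Σx)² = 242646 − 237169 = 5477; nΣy² − (Σy)² = 326556 − 309136 = 17420
r = -3112 / √(5477 × 17420) = -3112 / 9767.7705 ≈ -0.319

-0.319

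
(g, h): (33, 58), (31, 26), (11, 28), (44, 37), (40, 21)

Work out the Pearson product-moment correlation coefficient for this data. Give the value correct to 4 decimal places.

0.1207

n = 5, Σg = 159, Σh = 170, Σg² = 5707, Σh² = 6634, Σgh = 5496
nΣgh − ΣgΣh = 27480 − 27030 = 450
nΣg² − (Σg)² = 28535 − 25281 = 3254; nΣh² − (Σh)² = 33170 − 28900 = 4270
r = 450 / √(3254 × 4270) = 450 / 3727.5434 ≈ 0.1207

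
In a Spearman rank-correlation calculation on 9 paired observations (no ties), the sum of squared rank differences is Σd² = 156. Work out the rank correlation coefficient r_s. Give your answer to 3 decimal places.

-0.300

ρ = 1 − 6Σd² / [n(n²−1)] = 1 − 6×156 / (9×80)
  = 1 − 936/720 = 1 − 1.3000 ≈ -0.300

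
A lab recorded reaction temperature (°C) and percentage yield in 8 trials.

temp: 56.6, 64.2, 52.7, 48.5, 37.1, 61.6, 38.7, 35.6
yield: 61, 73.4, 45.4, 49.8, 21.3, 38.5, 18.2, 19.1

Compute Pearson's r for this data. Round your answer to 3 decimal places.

0.859

n = 8, Σx = 395, Σy = 326.7, Σx² = 20390.76, Σy² = 16281.75, Σxy = 17518.89
nΣxy − ΣxΣy = 140151.12 − 129046.5 = 11104.62
nΣx² − (Σx)² = 163126.08 − 156025 = 7101.08; nΣy² − (Σy)² = 130254 − 106732.89 = 23521.11
r = 11104.62 / √(7101.08 × 23521.11) = 11104.62 / 12923.8262 ≈ 0.859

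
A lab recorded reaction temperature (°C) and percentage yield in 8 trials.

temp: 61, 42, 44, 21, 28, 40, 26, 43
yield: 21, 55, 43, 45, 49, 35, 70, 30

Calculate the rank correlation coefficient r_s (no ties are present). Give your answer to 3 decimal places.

-0.667

Rank temp: 8, 5, 7, 1, 3, 4, 2, 6
Rank yield: 1, 7, 4, 5, 6, 3, 8, 2
d = rank(temp) − rank(yield): 7, -2, 3, -4, -3, 1, -6, 4; Σd² = 140
ρ = 1 − 6Σd² / [n(n²−1)] = 1 − 6×140 / (8×63) = 1 − 840/504 ≈ -0.667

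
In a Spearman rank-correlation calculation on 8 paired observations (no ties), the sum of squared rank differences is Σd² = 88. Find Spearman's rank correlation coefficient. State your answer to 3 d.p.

-0.048

ρ = 1 − 6Σd² / [n(n²−1)] = 1 − 6×88 / (8×63)
  = 1 − 528/504 = 1 − 1.0476 ≈ -0.048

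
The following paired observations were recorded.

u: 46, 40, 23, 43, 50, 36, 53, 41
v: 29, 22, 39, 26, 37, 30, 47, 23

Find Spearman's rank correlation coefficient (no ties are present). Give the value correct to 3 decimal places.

0.262

Rank u: 6, 3, 1, 5, 7, 2, 8, 4
Rank v: 4, 1, 7, 3, 6, 5, 8, 2
d = rank(u) − rank(v): 2, 2, -6, 2, 1, -3, 0, 2; Σd² = 62
ρ = 1 − 6Σd² / [n(n²−1)] = 1 − 6×62 / (8×63) = 1 − 372/504 ≈ 0.262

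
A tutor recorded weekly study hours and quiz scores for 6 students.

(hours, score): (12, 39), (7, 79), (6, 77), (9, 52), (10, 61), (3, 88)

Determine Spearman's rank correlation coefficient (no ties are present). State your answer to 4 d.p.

Rank hours: 6, 3, 2, 4, 5, 1
Rank score: 1, 5, 4, 2, 3, 6
d = rank(hours) − rank(score): 5, -2, -2, 2, 2, -5; Σd² = 66
ρ = 1 − 6Σd² / [n(n²−1)] = 1 − 6×66 / (6×35) = 1 − 396/210 ≈ -0.8857

-0.8857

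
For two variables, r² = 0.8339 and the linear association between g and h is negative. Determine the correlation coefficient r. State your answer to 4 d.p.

|r| = √0.8339 = 0.9132
The association is negative, so r = −0.9132.

-0.9132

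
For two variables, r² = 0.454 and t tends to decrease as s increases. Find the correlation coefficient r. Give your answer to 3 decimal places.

-0.674

|r| = √0.454 = 0.674
The association is negative, so r = −0.674.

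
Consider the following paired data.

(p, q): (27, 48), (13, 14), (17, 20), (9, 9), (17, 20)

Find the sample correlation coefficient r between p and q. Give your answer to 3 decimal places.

0.978

n = 5, Σp = 83, Σq = 111, Σp² = 1557, Σq² = 3381, Σpq = 2239
nΣpq − ΣpΣq = 11195 − 9213 = 1982
nΣp² − (Σp)² = 7785 − 6889 = 896; nΣq² − (Σq)² = 16905 − 12321 = 4584
r = 1982 / √(896 × 4584) = 1982 / 2026.6386 ≈ 0.978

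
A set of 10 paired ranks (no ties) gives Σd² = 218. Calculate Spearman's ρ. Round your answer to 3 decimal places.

ρ = 1 − 6Σd² / [n(n²−1)] = 1 − 6×218 / (10×99)
  = 1 − 1308/990 = 1 − 1.3212 ≈ -0.321

-0.321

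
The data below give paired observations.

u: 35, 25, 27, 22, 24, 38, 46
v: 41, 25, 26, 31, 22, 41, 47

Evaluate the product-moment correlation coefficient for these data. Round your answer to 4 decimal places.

n = 7, Σu = 217, Σv = 233, Σu² = 7199, Σv² = 8317, Σuv = 7692
nΣuv − ΣuΣv = 53844 − 50561 = 3283
nΣu² − (Σu)² = 50393 − 47089 = 3304; nΣv² − (Σv)² = 58219 − 54289 = 3930
r = 3283 / √(3304 × 3930) = 3283 / 3603.4317 ≈ 0.9111

0.9111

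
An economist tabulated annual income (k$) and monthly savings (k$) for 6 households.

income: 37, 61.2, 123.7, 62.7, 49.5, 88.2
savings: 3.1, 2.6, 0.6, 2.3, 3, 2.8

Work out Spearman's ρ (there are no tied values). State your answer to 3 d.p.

-0.829

Rank income: 1, 3, 6, 4, 2, 5
Rank savings: 6, 3, 1, 2, 5, 4
d = rank(income) − rank(savings): -5, 0, 5, 2, -3, 1; Σd² = 64
ρ = 1 − 6Σd² / [n(n²−1)] = 1 − 6×64 / (6×35) = 1 − 384/210 ≈ -0.829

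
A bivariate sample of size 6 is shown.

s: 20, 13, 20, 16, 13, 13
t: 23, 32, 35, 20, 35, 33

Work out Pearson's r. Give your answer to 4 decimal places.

n = 6, Σs = 95, Σt = 178, Σs² = 1563, Σt² = 5492, Σst = 2780
nΣst − ΣsΣt = 16680 − 16910 = -230
nΣs² − (Σs)² = 9378 − 9025 = 353; nΣt² − (Σt)² = 32952 − 31684 = 1268
r = -230 / √(353 × 1268) = -230 / 669.0321 ≈ -0.3438

-0.3438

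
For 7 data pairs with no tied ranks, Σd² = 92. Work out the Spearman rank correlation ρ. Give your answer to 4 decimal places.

-0.6429

ρ = 1 − 6Σd² / [n(n²−1)] = 1 − 6×92 / (7×48)
  = 1 − 552/336 = 1 − 1.64286 ≈ -0.6429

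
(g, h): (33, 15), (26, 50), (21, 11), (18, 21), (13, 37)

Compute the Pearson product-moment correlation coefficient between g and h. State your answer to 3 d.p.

-0.180

n = 5, Σg = 111, Σh = 134, Σg² = 2699, Σh² = 4656, Σgh = 2885
nΣgh − ΣgΣh = 14425 − 14874 = -449
nΣg² − (Σg)² = 13495 − 12321 = 1174; nΣh² − (Σh)² = 23280 − 17956 = 5324
r = -449 / √(1174 × 5324) = -449 / 2500.0752 ≈ -0.180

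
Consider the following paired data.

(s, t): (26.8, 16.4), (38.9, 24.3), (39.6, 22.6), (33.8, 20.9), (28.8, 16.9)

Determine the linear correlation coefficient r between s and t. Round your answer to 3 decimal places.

0.970

n = 5, Σs = 167.9, Σt = 101.1, Σs² = 5771.49, Σt² = 2092.63, Σst = 3472.89
nΣst − ΣsΣt = 17364.45 − 16974.69 = 389.76
nΣs² − (Σs)² = 28857.45 − 28190.41 = 667.04; nΣt² − (Σt)² = 10463.15 − 10221.21 = 241.94
r = 389.76 / √(667.04 × 241.94) = 389.76 / 401.7258 ≈ 0.970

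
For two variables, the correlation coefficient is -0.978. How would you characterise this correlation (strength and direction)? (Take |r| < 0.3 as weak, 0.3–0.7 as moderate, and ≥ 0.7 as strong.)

r = -0.978 < 0 so the relationship is negative.
|r| = 0.978, which falls in the strong range.

strong negative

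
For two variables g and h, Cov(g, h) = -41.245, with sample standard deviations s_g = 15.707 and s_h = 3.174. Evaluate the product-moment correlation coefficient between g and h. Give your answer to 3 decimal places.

r = Cov(g,h) / (s_g · s_h) = -41.245 / (15.707 × 3.174)
  = -41.245 / 49.8540 ≈ -0.827

-0.827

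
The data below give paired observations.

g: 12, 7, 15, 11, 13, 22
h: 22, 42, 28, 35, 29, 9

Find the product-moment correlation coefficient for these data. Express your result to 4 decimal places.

n = 6, Σg = 80, Σh = 165, Σg² = 1192, Σh² = 5179, Σgh = 1938
nΣgh − ΣgΣh = 11628 − 13200 = -1572
nΣg² − (Σg)² = 7152 − 6400 = 752; nΣh² − (Σh)² = 31074 − 27225 = 3849
r = -1572 / √(752 × 3849) = -1572 / 1701.3077 ≈ -0.9240

-0.9240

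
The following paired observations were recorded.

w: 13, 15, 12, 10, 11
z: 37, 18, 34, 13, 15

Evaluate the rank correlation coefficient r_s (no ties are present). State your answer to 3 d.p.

Rank w: 4, 5, 3, 1, 2
Rank z: 5, 3, 4, 1, 2
d = rank(w) − rank(z): -1, 2, -1, 0, 0; Σd² = 6
ρ = 1 − 6Σd² / [n(n²−1)] = 1 − 6×6 / (5×24) = 1 − 36/120 ≈ 0.700

0.700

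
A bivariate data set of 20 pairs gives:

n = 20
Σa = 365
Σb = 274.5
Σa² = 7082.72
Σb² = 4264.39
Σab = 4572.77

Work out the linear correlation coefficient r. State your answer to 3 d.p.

-0.955

r = (nΣab − ΣaΣb) / √[(nΣa² − (Σa)²)(nΣb² − (Σb)²)]
Numerator: 20×4572.77 − 365×274.5 = -8737.1
Denominator: √[(141654.4 − 133225)(85287.8 − 75350.25)] = √[8429.4 × 9937.55] = 9152.4633
r = -8737.1 / 9152.4633 ≈ -0.955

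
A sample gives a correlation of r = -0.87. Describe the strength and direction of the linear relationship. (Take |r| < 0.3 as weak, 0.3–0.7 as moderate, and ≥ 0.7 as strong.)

strong negative

r = -0.87 < 0 so the relationship is negative.
|r| = 0.87, which falls in the strong range.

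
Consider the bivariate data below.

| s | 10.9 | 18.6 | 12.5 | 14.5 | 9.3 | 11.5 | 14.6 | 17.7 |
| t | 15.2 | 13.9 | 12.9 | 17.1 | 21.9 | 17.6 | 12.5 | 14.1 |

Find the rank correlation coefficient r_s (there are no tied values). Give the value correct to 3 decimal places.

Rank s: 2, 8, 4, 5, 1, 3, 6, 7
Rank t: 5, 3, 2, 6, 8, 7, 1, 4
d = rank(s) − rank(t): -3, 5, 2, -1, -7, -4, 5, 3; Σd² = 138
ρ = 1 − 6Σd² / [n(n²−1)] = 1 − 6×138 / (8×63) = 1 − 828/504 ≈ -0.643

-0.643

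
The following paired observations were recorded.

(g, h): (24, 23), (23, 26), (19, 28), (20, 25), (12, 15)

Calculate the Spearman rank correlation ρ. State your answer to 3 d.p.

Rank g: 5, 4, 2, 3, 1
Rank h: 2, 4, 5, 3, 1
d = rank(g) − rank(h): 3, 0, -3, 0, 0; Σd² = 18
ρ = 1 − 6Σd² / [n(n²−1)] = 1 − 6×18 / (5×24) = 1 − 108/120 ≈ 0.100

0.100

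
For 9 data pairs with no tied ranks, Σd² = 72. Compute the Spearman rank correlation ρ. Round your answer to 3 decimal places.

ρ = 1 − 6Σd² / [n(n²−1)] = 1 − 6×72 / (9×80)
  = 1 − 432/720 = 1 − 0.6000 ≈ 0.400

0.400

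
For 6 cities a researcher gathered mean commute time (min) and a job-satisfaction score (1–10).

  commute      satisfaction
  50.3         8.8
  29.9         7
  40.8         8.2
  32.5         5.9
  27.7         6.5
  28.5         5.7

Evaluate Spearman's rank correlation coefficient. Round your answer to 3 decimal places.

Rank commute: 6, 3, 5, 4, 1, 2
Rank satisfaction: 6, 4, 5, 2, 3, 1
d = rank(commute) − rank(satisfaction): 0, -1, 0, 2, -2, 1; Σd² = 10
ρ = 1 − 6Σd² / [n(n²−1)] = 1 − 6×10 / (6×35) = 1 − 60/210 ≈ 0.714

0.714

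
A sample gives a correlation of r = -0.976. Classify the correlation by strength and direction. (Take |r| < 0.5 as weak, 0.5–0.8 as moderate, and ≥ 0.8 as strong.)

r = -0.976 < 0 so the relationship is negative.
|r| = 0.976, which falls in the strong range.

strong negative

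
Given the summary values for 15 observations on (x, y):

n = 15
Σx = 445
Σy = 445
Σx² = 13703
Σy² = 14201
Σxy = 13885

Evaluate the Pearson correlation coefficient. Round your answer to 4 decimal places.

r = (nΣxy − ΣxΣy) / √[(nΣx² − (Σx)²)(nΣy² − (Σy)²)]
Numerator: 15×13885 − 445×445 = 10250
Denominator: √[(205545 − 198025)(213015 − 198025)] = √[7520 × 14990] = 10617.1936
r = 10250 / 10617.1936 ≈ 0.9654

0.9654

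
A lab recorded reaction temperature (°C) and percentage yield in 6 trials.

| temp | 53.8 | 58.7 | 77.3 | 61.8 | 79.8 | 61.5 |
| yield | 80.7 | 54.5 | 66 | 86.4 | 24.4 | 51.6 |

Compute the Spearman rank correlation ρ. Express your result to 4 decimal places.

-0.3714

Rank temp: 1, 2, 5, 4, 6, 3
Rank yield: 5, 3, 4, 6, 1, 2
d = rank(temp) − rank(yield): -4, -1, 1, -2, 5, 1; Σd² = 48
ρ = 1 − 6Σd² / [n(n²−1)] = 1 − 6×48 / (6×35) = 1 − 288/210 ≈ -0.3714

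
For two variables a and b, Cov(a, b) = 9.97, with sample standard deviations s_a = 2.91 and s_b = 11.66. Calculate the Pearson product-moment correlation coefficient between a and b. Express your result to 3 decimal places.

r = Cov(a,b) / (s_a · s_b) = 9.97 / (2.91 × 11.66)
  = 9.97 / 33.9306 ≈ 0.294

0.294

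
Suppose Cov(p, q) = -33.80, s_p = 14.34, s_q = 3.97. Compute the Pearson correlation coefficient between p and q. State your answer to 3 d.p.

r = Cov(p,q) / (s_p · s_q) = -33.80 / (14.34 × 3.97)
  = -33.80 / 56.9298 ≈ -0.594

-0.594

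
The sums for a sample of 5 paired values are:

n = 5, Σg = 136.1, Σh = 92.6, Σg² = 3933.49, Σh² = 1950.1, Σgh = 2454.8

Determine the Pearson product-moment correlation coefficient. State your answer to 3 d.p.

r = (nΣgh − ΣgΣh) / √[(nΣg² − (Σg)²)(nΣh² − (Σh)²)]
Numerator: 5×2454.8 − 136.1×92.6 = -328.86
Denominator: √[(19667.45 − 18523.21)(9750.5 − 8574.76)] = √[1144.24 × 1175.74] = 1159.8831
r = -328.86 / 1159.8831 ≈ -0.284

-0.284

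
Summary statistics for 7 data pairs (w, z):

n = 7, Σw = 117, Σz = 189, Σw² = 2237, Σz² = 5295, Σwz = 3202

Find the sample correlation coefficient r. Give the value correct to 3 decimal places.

0.185

r = (nΣwz − ΣwΣz) / √[(nΣw² − (Σw)²)(nΣz² − (Σz)²)]
Numerator: 7×3202 − 117×189 = 301
Denominator: √[(15659 − 13689)(37065 − 35721)] = √[1970 × 1344] = 1627.1693
r = 301 / 1627.1693 ≈ 0.185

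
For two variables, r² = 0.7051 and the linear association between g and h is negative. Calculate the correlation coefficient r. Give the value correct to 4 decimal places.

|r| = √0.7051 = 0.8397
The association is negative, so r = −0.8397.

-0.8397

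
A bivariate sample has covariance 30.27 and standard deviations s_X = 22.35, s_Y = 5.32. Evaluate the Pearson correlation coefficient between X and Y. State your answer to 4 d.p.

0.2546

r = Cov(X,Y) / (s_X · s_Y) = 30.27 / (22.35 × 5.32)
  = 30.27 / 118.9020 ≈ 0.2546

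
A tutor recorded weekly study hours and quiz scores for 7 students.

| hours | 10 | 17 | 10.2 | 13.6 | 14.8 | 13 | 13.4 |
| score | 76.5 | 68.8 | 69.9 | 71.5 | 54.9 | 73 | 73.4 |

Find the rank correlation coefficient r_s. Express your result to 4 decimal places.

Rank hours: 1, 7, 2, 5, 6, 3, 4
Rank score: 7, 2, 3, 4, 1, 5, 6
d = rank(hours) − rank(score): -6, 5, -1, 1, 5, -2, -2; Σd² = 96
ρ = 1 − 6Σd² / [n(n²−1)] = 1 − 6×96 / (7×48) = 1 − 576/336 ≈ -0.7143

-0.7143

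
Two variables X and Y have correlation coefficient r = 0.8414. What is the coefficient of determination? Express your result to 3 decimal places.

0.708

r² = (0.8414)² = 0.708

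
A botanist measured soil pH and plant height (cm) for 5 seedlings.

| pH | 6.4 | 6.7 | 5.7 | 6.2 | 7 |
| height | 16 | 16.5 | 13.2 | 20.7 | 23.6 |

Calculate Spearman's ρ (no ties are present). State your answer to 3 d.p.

Rank pH: 3, 4, 1, 2, 5
Rank height: 2, 3, 1, 4, 5
d = rank(pH) − rank(height): 1, 1, 0, -2, 0; Σd² = 6
ρ = 1 − 6Σd² / [n(n²−1)] = 1 − 6×6 / (5×24) = 1 − 36/120 ≈ 0.700

0.700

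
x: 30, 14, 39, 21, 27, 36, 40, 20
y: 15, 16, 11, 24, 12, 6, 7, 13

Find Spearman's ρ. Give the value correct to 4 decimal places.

Rank x: 5, 1, 7, 3, 4, 6, 8, 2
Rank y: 6, 7, 3, 8, 4, 1, 2, 5
d = rank(x) − rank(y): -1, -6, 4, -5, 0, 5, 6, -3; Σd² = 148
ρ = 1 − 6Σd² / [n(n²−1)] = 1 − 6×148 / (8×63) = 1 − 888/504 ≈ -0.7619

-0.7619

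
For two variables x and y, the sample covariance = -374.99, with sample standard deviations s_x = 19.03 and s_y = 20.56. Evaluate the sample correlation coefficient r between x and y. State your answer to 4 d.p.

r = Cov(x,y) / (s_x · s_y) = -374.99 / (19.03 × 20.56)
  = -374.99 / 391.2568 ≈ -0.9584

-0.9584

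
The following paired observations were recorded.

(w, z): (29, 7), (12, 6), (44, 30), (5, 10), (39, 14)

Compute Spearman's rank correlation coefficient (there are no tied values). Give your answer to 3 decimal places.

Rank w: 3, 2, 5, 1, 4
Rank z: 2, 1, 5, 3, 4
d = rank(w) − rank(z): 1, 1, 0, -2, 0; Σd² = 6
ρ = 1 − 6Σd² / [n(n²−1)] = 1 − 6×6 / (5×24) = 1 − 36/120 ≈ 0.700

0.700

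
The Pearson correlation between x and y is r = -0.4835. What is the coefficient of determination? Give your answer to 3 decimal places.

r² = (-0.4835)² = 0.234

0.234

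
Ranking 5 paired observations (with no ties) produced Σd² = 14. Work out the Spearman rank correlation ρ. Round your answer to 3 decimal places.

ρ = 1 − 6Σd² / [n(n²−1)] = 1 − 6×14 / (5×24)
  = 1 − 84/120 = 1 − 0.7000 ≈ 0.300

0.300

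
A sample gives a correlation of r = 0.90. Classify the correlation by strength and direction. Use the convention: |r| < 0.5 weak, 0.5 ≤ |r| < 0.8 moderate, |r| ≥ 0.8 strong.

strong positive

r = 0.90 > 0 so the relationship is positive.
|r| = 0.90, which falls in the strong range.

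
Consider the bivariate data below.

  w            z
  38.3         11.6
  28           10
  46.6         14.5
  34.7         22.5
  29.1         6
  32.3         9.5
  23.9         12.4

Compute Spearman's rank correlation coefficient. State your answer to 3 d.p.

0.393

Rank w: 6, 2, 7, 5, 3, 4, 1
Rank z: 4, 3, 6, 7, 1, 2, 5
d = rank(w) − rank(z): 2, -1, 1, -2, 2, 2, -4; Σd² = 34
ρ = 1 − 6Σd² / [n(n²−1)] = 1 − 6×34 / (7×48) = 1 − 204/336 ≈ 0.393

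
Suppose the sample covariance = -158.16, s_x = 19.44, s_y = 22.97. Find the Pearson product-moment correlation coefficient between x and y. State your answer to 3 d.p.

-0.354

r = Cov(x,y) / (s_x · s_y) = -158.16 / (19.44 × 22.97)
  = -158.16 / 446.5368 ≈ -0.354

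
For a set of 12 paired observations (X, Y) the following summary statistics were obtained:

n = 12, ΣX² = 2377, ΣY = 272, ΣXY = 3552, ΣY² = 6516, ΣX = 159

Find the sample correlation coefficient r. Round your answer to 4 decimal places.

-0.1689

r = (nΣXY − ΣXΣY) / √[(nΣX² − (ΣX)²)(nΣY² − (ΣY)²)]
Numerator: 12×3552 − 159×272 = -624
Denominator: √[(28524 − 25281)(78192 − 73984)] = √[3243 × 4208] = 3694.1229
r = -624 / 3694.1229 ≈ -0.1689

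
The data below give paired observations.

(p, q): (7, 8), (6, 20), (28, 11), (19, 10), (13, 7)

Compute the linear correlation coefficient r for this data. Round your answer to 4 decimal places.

n = 5, Σp = 73, Σq = 56, Σp² = 1399, Σq² = 734, Σpq = 765
nΣpq − ΣpΣq = 3825 − 4088 = -263
nΣp² − (Σp)² = 6995 − 5329 = 1666; nΣq² − (Σq)² = 3670 − 3136 = 534
r = -263 / √(1666 × 534) = -263 / 943.2094 ≈ -0.2788

-0.2788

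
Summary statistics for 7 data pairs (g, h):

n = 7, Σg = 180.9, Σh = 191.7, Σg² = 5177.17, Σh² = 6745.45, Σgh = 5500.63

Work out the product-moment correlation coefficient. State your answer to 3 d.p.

r = (nΣgh − ΣgΣh) / √[(nΣg² − (Σg)²)(nΣh² − (Σh)²)]
Numerator: 7×5500.63 − 180.9×191.7 = 3825.88
Denominator: √[(36240.19 − 32724.81)(47218.15 − 36748.89)] = √[3515.38 × 10469.26] = 6066.5828
r = 3825.88 / 6066.5828 ≈ 0.631

0.631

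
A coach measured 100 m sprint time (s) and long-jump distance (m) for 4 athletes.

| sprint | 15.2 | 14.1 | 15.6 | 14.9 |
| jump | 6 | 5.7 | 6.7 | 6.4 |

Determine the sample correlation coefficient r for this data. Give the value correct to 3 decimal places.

n = 4, Σx = 59.8, Σy = 24.8, Σx² = 895.22, Σy² = 154.34, Σxy = 371.45
nΣxy − ΣxΣy = 1485.8 − 1483.04 = 2.76
nΣx² − (Σx)² = 3580.88 − 3576.04 = 4.84; nΣy² − (Σy)² = 617.36 − 615.04 = 2.32
r = 2.76 / √(4.84 × 2.32) = 2.76 / 3.3509 ≈ 0.824

0.824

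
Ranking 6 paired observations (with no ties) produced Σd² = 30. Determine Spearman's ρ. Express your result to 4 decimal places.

0.1429

ρ = 1 − 6Σd² / [n(n²−1)] = 1 − 6×30 / (6×35)
  = 1 − 180/210 = 1 − 0.85714 ≈ 0.1429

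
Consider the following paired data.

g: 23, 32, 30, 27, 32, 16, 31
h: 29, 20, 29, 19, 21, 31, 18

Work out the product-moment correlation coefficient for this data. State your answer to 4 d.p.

n = 7, Σg = 191, Σh = 167, Σg² = 5423, Σh² = 4169, Σgh = 4416
nΣgh − ΣgΣh = 30912 − 31897 = -985
nΣg² − (Σg)² = 37961 − 36481 = 1480; nΣh² − (Σh)² = 29183 − 27889 = 1294
r = -985 / √(1480 × 1294) = -985 / 1383.8786 ≈ -0.7118

-0.7118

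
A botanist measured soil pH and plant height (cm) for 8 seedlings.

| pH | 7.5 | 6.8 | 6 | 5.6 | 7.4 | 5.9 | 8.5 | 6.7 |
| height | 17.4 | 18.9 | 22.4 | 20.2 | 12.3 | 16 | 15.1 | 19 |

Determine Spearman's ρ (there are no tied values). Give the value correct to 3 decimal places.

-0.619

Rank pH: 7, 5, 3, 1, 6, 2, 8, 4
Rank height: 4, 5, 8, 7, 1, 3, 2, 6
d = rank(pH) − rank(height): 3, 0, -5, -6, 5, -1, 6, -2; Σd² = 136
ρ = 1 − 6Σd² / [n(n²−1)] = 1 − 6×136 / (8×63) = 1 − 816/504 ≈ -0.619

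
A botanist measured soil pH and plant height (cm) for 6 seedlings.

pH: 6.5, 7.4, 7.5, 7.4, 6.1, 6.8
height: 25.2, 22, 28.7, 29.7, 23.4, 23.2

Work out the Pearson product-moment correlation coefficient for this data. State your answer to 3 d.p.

n = 6, Σx = 41.7, Σy = 152.2, Σx² = 291.47, Σy² = 3910.62, Σxy = 1062.13
nΣxy − ΣxΣy = 6372.78 − 6346.74 = 26.04
nΣx² − (Σx)² = 1748.82 − 1738.89 = 9.93; nΣy² − (Σy)² = 23463.72 − 23164.84 = 298.88
r = 26.04 / √(9.93 × 298.88) = 26.04 / 54.4782 ≈ 0.478

0.478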